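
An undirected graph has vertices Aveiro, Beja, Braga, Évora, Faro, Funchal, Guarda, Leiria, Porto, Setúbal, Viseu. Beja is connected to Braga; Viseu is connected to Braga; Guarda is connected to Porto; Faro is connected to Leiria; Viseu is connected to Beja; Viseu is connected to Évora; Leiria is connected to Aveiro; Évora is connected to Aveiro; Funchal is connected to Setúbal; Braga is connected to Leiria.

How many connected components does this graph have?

From Aveiro: component {Aveiro, Beja, Braga, Évora, Faro, Leiria, Viseu}.
From Funchal: component {Funchal, Setúbal}.
From Guarda: component {Guarda, Porto}.
That's 3 components.

3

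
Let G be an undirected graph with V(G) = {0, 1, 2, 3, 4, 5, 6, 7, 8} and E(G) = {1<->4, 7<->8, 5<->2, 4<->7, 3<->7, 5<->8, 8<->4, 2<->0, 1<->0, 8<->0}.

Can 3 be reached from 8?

Explore from 8.
Distance 1: reach 0, 4, 5, 7.
Distance 2: reach 1, 2, 3.
Found 3.

Yes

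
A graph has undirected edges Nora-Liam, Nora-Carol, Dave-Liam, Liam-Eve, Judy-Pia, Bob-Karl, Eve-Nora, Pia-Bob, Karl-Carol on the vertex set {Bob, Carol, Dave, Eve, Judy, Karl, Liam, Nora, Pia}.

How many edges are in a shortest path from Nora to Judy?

Distance 0: Nora.
Distance 1: Carol, Eve, Liam.
Distance 2: Dave, Karl.
Distance 3: Bob.
Distance 4: Pia.
Distance 5: Judy — contains Judy.

5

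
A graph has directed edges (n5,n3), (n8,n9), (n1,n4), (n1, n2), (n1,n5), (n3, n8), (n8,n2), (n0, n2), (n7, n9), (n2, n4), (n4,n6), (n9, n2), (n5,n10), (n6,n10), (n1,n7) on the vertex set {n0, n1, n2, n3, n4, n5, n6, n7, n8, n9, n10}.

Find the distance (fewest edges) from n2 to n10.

3

Distance 0: n2.
Distance 1: n4.
Distance 2: n6.
Distance 3: n10 — contains n10.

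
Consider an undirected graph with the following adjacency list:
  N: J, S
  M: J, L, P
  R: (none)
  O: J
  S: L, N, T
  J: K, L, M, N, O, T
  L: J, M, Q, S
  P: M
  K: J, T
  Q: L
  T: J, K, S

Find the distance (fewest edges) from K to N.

2

Distance 0: K.
Distance 1: J, T.
Distance 2: L, M, N, O, S — contains N.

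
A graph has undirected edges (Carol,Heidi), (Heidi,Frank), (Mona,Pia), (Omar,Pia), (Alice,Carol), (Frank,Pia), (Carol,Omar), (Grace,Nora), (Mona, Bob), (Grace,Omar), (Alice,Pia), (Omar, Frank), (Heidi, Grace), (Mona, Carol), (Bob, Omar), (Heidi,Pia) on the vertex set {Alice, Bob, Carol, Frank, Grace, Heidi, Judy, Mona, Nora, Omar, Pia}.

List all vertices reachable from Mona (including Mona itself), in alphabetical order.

Start at Mona.
Its neighbours: Bob, Carol, Pia.
Then their neighbours: Alice, Frank, Heidi, Omar.
Then next layer: Grace.
Then next layer: Nora.
Nothing further is reachable.

Alice, Bob, Carol, Frank, Grace, Heidi, Mona, Nora, Omar, Pia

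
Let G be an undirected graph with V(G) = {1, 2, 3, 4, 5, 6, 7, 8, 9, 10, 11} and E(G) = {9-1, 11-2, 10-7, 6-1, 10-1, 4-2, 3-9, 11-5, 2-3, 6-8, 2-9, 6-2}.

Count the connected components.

1

From 1: component {1, 2, 3, 4, 5, 6, 7, 8, 9, 10, 11}.
That's 1 component.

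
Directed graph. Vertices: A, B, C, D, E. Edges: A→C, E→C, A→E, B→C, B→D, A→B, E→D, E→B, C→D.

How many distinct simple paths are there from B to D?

B→C→D
B→D

2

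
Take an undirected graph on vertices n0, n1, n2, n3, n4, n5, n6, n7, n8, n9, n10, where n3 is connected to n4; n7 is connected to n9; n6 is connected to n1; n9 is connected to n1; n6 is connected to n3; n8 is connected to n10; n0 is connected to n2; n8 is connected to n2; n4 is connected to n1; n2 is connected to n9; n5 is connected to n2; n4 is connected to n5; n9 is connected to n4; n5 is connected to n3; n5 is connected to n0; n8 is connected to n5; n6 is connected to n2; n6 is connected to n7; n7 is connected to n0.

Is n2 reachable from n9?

Yes

Explore from n9.
Distance 1: reach n1, n2, n4, n7.
Found n2.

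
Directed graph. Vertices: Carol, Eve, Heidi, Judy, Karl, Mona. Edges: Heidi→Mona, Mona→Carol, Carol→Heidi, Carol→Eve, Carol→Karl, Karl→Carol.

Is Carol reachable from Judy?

No

Judy has no outgoing edges, so nothing is reachable from it.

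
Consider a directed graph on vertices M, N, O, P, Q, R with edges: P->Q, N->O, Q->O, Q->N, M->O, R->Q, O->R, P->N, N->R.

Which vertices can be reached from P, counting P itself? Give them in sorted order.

Start at P.
Its neighbours: N, Q.
Then their neighbours: O, R.
Nothing further is reachable.

N, O, P, Q, R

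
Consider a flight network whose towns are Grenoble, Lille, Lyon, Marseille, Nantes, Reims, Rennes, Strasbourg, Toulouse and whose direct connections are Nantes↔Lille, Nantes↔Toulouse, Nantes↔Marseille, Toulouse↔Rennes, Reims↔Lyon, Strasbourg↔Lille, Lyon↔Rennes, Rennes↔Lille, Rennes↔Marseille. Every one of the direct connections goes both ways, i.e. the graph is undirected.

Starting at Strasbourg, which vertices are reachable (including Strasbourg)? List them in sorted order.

Start at Strasbourg.
Its neighbours: Lille.
Then their neighbours: Nantes, Rennes.
Then next layer: Lyon, Marseille, Toulouse.
Then next layer: Reims.
Nothing further is reachable.

Lille, Lyon, Marseille, Nantes, Reims, Rennes, Strasbourg, Toulouse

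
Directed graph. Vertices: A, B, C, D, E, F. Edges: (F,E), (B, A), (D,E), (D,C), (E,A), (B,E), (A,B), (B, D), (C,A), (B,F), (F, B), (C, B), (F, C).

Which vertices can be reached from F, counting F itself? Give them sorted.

A, B, C, D, E, F

Start at F.
Its neighbours: B, C, E.
Then their neighbours: A, D.
Every vertex is now reached.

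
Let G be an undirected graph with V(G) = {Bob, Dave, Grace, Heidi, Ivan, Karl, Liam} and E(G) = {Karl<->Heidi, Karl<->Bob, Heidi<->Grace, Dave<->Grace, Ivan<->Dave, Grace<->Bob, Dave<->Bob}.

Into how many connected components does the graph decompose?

From Bob: component {Bob, Dave, Grace, Heidi, Ivan, Karl}.
From Liam: component {Liam}.
That's 2 components.

2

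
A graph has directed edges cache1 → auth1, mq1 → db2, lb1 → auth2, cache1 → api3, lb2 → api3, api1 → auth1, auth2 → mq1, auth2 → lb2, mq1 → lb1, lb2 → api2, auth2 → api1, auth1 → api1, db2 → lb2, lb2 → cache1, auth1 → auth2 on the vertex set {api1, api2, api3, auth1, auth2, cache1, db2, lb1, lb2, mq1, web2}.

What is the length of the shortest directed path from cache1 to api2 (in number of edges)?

4

Distance 0: cache1.
Distance 1: api3, auth1.
Distance 2: api1, auth2.
Distance 3: lb2, mq1.
Distance 4: api2, db2, lb1 — contains api2.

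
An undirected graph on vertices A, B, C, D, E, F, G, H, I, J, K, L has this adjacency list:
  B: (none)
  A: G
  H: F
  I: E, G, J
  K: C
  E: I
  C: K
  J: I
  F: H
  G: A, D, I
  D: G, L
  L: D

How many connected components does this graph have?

4

From A: component {A, D, E, G, I, J, L}.
From B: component {B}.
From C: component {C, K}.
From F: component {F, H}.
That's 4 components.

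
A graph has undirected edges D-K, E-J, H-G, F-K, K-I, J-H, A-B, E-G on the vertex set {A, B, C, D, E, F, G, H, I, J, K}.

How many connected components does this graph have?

From A: component {A, B}.
From C: component {C}.
From D: component {D, F, I, K}.
From E: component {E, G, H, J}.
That's 4 components.

4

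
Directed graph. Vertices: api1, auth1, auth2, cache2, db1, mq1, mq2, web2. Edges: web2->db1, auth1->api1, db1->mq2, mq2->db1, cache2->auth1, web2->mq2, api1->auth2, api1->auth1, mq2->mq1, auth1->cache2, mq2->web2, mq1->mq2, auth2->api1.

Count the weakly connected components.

2

From api1: component {api1, auth1, auth2, cache2}.
From db1: component {db1, mq1, mq2, web2}.
That's 2 components.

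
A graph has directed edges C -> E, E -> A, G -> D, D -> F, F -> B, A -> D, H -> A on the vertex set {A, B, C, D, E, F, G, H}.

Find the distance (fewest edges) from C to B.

Distance 0: C.
Distance 1: E.
Distance 2: A.
Distance 3: D.
Distance 4: F.
Distance 5: B — contains B.

5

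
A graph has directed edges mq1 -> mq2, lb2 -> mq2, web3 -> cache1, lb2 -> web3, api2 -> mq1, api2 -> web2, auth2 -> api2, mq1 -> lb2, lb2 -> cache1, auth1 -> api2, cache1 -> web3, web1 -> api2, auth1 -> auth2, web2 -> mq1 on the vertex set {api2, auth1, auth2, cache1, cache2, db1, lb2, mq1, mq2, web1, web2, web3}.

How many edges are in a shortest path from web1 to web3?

4

Distance 0: web1.
Distance 1: api2.
Distance 2: mq1, web2.
Distance 3: lb2, mq2.
Distance 4: cache1, web3 — contains web3.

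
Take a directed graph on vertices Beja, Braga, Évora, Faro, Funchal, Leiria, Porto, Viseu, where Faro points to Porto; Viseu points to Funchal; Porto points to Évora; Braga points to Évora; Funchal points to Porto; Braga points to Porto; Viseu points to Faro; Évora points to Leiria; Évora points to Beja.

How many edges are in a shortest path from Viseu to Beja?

4

Distance 0: Viseu.
Distance 1: Faro, Funchal.
Distance 2: Porto.
Distance 3: Évora.
Distance 4: Beja, Leiria — contains Beja.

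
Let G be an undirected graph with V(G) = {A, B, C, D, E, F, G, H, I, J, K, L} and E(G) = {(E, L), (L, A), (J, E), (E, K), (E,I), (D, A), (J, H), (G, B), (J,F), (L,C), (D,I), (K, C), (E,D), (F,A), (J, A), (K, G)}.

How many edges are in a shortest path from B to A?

Distance 0: B.
Distance 1: G.
Distance 2: K.
Distance 3: C, E.
Distance 4: D, I, J, L.
Distance 5: A, F, H — contains A.

5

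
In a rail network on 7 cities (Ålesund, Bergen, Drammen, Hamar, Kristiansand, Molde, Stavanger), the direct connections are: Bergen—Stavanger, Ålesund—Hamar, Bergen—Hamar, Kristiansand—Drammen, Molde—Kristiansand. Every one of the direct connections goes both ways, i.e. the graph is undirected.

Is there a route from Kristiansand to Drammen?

Yes

Explore from Kristiansand.
Distance 1: reach Drammen, Molde.
Found Drammen.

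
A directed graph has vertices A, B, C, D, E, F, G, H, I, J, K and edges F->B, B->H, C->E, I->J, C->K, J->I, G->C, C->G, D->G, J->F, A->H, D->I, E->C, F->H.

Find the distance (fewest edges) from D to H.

4

Distance 0: D.
Distance 1: G, I.
Distance 2: C, J.
Distance 3: E, F, K.
Distance 4: B, H — contains H.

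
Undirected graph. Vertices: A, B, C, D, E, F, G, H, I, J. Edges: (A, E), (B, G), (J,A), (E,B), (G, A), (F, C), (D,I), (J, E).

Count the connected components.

4

From A: component {A, B, E, G, J}.
From C: component {C, F}.
From D: component {D, I}.
From H: component {H}.
That's 4 components.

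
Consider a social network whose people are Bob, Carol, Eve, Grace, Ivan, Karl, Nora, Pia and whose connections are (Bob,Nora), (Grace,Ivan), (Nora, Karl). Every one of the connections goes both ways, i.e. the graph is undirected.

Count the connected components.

From Bob: component {Bob, Karl, Nora}.
From Carol: component {Carol}.
From Eve: component {Eve}.
From Grace: component {Grace, Ivan}.
From Pia: component {Pia}.
That's 5 components.

5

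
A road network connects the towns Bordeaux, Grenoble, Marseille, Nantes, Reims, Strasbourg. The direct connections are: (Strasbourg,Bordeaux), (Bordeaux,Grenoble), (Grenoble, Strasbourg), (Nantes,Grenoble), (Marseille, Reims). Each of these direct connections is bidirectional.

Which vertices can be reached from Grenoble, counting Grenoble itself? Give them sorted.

Bordeaux, Grenoble, Nantes, Strasbourg

Start at Grenoble.
Its neighbours: Bordeaux, Nantes, Strasbourg.
Nothing further is reachable.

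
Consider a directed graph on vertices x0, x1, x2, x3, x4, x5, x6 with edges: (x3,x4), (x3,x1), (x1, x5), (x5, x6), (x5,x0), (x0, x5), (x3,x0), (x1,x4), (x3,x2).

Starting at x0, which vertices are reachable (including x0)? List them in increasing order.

x0, x5, x6

Start at x0.
Its neighbours: x5.
Then their neighbours: x6.
Nothing further is reachable.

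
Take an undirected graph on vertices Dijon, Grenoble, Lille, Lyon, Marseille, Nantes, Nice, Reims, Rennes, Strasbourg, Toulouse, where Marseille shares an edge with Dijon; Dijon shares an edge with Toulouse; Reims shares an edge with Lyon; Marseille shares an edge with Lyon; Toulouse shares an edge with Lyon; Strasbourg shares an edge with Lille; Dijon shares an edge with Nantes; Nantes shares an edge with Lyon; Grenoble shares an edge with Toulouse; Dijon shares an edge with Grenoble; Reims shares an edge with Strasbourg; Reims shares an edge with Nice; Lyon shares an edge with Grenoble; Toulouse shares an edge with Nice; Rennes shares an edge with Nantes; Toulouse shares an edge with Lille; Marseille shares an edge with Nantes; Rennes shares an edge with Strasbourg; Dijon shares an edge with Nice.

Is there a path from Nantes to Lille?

Explore from Nantes.
Distance 1: reach Dijon, Lyon, Marseille, Rennes.
Distance 2: reach Grenoble, Nice, Reims, Strasbourg, Toulouse.
Distance 3: reach Lille.
Found Lille.

Yes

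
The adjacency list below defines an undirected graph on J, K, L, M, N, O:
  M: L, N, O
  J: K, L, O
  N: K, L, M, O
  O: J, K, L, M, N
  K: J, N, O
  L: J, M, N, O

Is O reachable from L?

Explore from L.
Distance 1: reach J, M, N, O.
Found O.

Yes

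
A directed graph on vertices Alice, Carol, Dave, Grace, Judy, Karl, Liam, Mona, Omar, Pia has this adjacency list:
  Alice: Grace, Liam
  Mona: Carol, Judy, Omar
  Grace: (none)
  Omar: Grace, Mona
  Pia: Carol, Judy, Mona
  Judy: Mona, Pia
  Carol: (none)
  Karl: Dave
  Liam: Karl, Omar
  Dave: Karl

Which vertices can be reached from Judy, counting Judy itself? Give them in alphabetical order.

Carol, Grace, Judy, Mona, Omar, Pia

Start at Judy.
Its neighbours: Mona, Pia.
Then their neighbours: Carol, Omar.
Then next layer: Grace.
Nothing further is reachable.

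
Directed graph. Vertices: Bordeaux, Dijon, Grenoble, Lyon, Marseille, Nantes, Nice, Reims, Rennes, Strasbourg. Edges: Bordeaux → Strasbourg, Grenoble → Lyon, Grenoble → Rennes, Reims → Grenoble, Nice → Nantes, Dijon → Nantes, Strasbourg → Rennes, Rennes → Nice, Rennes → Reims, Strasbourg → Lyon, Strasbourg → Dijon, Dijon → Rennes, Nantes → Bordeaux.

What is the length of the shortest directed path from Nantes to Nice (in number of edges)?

Distance 0: Nantes.
Distance 1: Bordeaux.
Distance 2: Strasbourg.
Distance 3: Dijon, Lyon, Rennes.
Distance 4: Nice, Reims — contains Nice.

4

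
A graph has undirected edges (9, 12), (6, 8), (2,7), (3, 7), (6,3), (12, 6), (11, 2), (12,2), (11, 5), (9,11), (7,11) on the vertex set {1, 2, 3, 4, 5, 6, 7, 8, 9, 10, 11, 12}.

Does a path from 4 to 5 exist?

No

4 has no edges, so nothing is reachable from it.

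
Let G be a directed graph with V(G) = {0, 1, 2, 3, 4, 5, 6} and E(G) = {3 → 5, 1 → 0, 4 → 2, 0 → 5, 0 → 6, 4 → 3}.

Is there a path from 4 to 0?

Explore from 4.
Distance 1: reach 2, 3.
Distance 2: reach 5.
The search from 4 is exhausted; no directed path reaches 0.

No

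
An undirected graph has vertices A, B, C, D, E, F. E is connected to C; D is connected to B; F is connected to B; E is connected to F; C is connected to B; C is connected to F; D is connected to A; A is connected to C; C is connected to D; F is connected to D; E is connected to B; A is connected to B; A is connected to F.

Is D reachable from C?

Yes

Explore from C.
Distance 1: reach A, B, D, E, F.
Found D.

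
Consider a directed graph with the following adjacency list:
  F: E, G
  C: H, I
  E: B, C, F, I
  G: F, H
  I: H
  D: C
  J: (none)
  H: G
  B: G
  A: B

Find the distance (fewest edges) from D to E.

Distance 0: D.
Distance 1: C.
Distance 2: H, I.
Distance 3: G.
Distance 4: F.
Distance 5: E — contains E.

5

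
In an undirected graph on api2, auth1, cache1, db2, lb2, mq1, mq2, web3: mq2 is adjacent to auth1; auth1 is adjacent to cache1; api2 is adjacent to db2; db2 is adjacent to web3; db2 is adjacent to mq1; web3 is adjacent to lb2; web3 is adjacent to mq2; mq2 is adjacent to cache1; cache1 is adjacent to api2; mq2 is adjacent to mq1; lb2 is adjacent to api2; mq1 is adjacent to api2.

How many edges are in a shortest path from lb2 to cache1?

Distance 0: lb2.
Distance 1: api2, web3.
Distance 2: cache1, db2, mq1, mq2 — contains cache1.

2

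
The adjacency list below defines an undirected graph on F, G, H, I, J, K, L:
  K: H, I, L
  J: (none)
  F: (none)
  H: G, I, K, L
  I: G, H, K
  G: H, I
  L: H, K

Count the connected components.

From F: component {F}.
From G: component {G, H, I, K, L}.
From J: component {J}.
That's 3 components.

3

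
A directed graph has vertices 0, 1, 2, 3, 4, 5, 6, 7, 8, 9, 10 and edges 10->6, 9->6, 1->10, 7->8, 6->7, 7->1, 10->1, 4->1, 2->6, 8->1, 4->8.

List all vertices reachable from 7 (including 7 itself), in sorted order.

1, 6, 7, 8, 10

Start at 7.
Its neighbours: 1, 8.
Then their neighbours: 10.
Then next layer: 6.
Nothing further is reachable.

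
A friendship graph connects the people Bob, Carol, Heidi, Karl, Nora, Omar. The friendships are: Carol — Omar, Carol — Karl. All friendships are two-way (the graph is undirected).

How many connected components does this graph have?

4

From Bob: component {Bob}.
From Carol: component {Carol, Karl, Omar}.
From Heidi: component {Heidi}.
From Nora: component {Nora}.
That's 4 components.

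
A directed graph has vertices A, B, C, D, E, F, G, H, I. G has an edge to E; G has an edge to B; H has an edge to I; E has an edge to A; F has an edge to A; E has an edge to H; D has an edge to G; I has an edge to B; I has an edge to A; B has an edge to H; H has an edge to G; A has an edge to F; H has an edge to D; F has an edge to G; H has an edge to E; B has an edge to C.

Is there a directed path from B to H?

Yes

Explore from B.
Distance 1: reach C, H.
Found H.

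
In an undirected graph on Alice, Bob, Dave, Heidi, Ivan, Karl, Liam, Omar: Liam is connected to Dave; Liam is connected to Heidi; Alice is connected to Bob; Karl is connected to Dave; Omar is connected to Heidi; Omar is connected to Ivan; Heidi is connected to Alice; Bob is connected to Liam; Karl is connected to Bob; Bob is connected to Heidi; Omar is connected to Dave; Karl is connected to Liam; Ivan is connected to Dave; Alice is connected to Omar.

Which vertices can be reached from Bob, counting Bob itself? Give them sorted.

Start at Bob.
Its neighbours: Alice, Heidi, Karl, Liam.
Then their neighbours: Dave, Omar.
Then next layer: Ivan.
Every vertex is now reached.

Alice, Bob, Dave, Heidi, Ivan, Karl, Liam, Omar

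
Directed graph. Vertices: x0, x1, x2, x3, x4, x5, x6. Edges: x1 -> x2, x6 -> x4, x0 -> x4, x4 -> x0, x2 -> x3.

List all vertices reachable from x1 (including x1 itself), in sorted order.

x1, x2, x3

Start at x1.
Its neighbours: x2.
Then their neighbours: x3.
Nothing further is reachable.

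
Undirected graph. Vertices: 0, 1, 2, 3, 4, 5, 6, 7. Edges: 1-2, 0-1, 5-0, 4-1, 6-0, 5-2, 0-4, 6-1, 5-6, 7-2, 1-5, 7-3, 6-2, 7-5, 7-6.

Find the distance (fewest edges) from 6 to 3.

Distance 0: 6.
Distance 1: 0, 1, 2, 5, 7.
Distance 2: 3, 4 — contains 3.

2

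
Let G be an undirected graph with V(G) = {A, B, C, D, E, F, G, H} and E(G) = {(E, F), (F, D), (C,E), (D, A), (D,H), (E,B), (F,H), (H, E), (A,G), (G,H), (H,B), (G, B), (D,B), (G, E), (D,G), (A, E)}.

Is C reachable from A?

Yes

Explore from A.
Distance 1: reach D, E, G.
Distance 2: reach B, C, F, H.
Found C.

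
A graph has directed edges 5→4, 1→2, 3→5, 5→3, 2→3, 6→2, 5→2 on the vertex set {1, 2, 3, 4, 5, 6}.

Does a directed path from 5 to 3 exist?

Explore from 5.
Distance 1: reach 2, 3, 4.
Found 3.

Yes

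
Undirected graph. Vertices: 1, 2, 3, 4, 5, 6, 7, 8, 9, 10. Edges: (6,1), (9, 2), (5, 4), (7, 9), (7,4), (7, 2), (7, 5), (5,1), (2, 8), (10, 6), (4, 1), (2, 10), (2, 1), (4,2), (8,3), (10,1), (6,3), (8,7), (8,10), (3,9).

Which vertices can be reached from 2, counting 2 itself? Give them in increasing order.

1, 2, 3, 4, 5, 6, 7, 8, 9, 10

Start at 2.
Its neighbours: 1, 4, 7, 8, 9, 10.
Then their neighbours: 3, 5, 6.
Every vertex is now reached.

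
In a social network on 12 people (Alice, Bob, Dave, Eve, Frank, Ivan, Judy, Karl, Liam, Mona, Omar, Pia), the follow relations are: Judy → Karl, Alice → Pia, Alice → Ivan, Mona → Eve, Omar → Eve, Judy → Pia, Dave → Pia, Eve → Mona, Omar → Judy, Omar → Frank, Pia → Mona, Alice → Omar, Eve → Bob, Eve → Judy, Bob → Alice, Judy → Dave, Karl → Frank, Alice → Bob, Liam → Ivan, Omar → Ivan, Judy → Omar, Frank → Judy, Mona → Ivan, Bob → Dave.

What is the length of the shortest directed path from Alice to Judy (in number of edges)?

2

Distance 0: Alice.
Distance 1: Bob, Ivan, Omar, Pia.
Distance 2: Dave, Eve, Frank, Judy, Mona — contains Judy.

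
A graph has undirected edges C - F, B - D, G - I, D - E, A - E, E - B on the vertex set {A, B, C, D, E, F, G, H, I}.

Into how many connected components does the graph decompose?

From A: component {A, B, D, E}.
From C: component {C, F}.
From G: component {G, I}.
From H: component {H}.
That's 4 components.

4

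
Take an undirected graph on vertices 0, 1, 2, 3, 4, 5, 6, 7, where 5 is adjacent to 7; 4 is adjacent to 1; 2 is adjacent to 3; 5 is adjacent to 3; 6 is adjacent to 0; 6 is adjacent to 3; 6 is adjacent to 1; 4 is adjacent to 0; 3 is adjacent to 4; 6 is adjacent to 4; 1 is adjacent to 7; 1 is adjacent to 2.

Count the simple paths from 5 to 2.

14

5–3–2
5–3–4–0–6–1–2
5–3–4–1–2
5–3–4–6–1–2
5–3–6–0–4–1–2
5–3–6–1–2
5–3–6–4–1–2
5–7–1–2
5–7–1–4–0–6–3–2
5–7–1–4–3–2
5–7–1–4–6–3–2
5–7–1–6–0–4–3–2
5–7–1–6–3–2
5–7–1–6–4–3–2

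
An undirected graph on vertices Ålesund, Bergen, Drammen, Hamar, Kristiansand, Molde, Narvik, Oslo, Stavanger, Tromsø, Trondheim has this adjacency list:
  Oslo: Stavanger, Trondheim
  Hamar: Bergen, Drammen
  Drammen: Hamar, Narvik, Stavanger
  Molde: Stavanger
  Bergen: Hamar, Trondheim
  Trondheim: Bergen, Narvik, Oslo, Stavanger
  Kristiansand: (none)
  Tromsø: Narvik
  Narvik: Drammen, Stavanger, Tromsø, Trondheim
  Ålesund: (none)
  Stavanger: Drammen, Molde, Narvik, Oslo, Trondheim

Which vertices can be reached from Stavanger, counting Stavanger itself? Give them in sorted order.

Bergen, Drammen, Hamar, Molde, Narvik, Oslo, Stavanger, Tromsø, Trondheim

Start at Stavanger.
Its neighbours: Drammen, Molde, Narvik, Oslo, Trondheim.
Then their neighbours: Bergen, Hamar, Tromsø.
Nothing further is reachable.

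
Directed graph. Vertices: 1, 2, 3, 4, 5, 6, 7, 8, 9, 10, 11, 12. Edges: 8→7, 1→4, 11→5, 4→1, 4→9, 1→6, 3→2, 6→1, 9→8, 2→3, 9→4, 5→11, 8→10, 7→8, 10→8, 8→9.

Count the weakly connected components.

4

From 1: component {1, 4, 6, 7, 8, 9, 10}.
From 2: component {2, 3}.
From 5: component {5, 11}.
From 12: component {12}.
That's 4 components.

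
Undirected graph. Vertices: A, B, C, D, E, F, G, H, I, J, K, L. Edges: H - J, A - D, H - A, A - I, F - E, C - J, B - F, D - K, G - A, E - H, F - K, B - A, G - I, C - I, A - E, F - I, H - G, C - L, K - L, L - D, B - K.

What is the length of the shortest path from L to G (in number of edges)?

Distance 0: L.
Distance 1: C, D, K.
Distance 2: A, B, F, I, J.
Distance 3: E, G, H — contains G.

3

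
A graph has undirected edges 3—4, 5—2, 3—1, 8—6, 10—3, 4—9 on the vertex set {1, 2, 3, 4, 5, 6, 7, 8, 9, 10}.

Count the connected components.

From 1: component {1, 3, 4, 9, 10}.
From 2: component {2, 5}.
From 6: component {6, 8}.
From 7: component {7}.
That's 4 components.

4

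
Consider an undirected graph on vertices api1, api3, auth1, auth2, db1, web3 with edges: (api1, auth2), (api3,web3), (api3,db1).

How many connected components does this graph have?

From api1: component {api1, auth2}.
From api3: component {api3, db1, web3}.
From auth1: component {auth1}.
That's 3 components.

3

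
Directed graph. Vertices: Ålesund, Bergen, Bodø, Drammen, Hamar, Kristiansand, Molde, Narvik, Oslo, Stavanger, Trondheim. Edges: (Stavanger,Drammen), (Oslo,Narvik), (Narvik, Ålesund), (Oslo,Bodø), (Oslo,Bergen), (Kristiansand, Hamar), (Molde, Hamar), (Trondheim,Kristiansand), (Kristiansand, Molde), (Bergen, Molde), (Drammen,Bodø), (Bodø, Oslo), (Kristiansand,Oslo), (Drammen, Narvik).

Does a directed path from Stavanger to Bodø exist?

Yes

Explore from Stavanger.
Distance 1: reach Drammen.
Distance 2: reach Bodø, Narvik.
Found Bodø.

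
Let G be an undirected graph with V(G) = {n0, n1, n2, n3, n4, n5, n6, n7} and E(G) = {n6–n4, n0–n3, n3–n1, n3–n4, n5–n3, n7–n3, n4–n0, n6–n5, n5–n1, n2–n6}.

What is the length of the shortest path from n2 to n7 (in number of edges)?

4

Distance 0: n2.
Distance 1: n6.
Distance 2: n4, n5.
Distance 3: n0, n1, n3.
Distance 4: n7 — contains n7.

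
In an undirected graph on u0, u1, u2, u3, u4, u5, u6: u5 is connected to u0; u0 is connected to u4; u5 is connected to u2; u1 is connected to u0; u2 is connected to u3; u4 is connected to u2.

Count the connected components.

From u0: component {u0, u1, u2, u3, u4, u5}.
From u6: component {u6}.
That's 2 components.

2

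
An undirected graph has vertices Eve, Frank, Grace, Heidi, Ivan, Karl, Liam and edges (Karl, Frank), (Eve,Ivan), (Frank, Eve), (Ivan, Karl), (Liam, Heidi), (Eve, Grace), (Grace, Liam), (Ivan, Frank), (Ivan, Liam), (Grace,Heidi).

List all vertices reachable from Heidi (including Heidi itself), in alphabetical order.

Start at Heidi.
Its neighbours: Grace, Liam.
Then their neighbours: Eve, Ivan.
Then next layer: Frank, Karl.
Every vertex is now reached.

Eve, Frank, Grace, Heidi, Ivan, Karl, Liam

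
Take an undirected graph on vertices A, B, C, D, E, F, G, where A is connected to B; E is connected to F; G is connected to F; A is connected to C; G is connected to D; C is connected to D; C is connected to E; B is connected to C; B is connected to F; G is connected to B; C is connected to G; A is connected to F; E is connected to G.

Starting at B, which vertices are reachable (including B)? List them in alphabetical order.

A, B, C, D, E, F, G

Start at B.
Its neighbours: A, C, F, G.
Then their neighbours: D, E.
Every vertex is now reached.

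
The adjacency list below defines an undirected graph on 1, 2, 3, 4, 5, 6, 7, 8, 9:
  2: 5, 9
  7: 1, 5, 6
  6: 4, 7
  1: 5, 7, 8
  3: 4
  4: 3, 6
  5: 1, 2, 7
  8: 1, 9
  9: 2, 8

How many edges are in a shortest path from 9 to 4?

Distance 0: 9.
Distance 1: 2, 8.
Distance 2: 1, 5.
Distance 3: 7.
Distance 4: 6.
Distance 5: 4 — contains 4.

5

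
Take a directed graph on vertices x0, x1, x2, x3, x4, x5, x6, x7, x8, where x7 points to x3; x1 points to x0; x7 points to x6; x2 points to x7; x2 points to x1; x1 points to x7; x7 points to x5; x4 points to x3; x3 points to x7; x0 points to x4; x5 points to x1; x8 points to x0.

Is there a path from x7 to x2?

No

Explore from x7.
Distance 1: reach x3, x5, x6.
Distance 2: reach x1.
Distance 3: reach x0.
Distance 4: reach x4.
The search from x7 is exhausted; no directed path reaches x2.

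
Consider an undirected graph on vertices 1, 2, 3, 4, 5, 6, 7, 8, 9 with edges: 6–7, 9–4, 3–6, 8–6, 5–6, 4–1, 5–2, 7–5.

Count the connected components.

2

From 1: component {1, 4, 9}.
From 2: component {2, 3, 5, 6, 7, 8}.
That's 2 components.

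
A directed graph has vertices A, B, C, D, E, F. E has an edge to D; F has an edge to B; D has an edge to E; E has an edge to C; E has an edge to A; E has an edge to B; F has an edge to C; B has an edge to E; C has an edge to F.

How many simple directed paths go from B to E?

B→E

1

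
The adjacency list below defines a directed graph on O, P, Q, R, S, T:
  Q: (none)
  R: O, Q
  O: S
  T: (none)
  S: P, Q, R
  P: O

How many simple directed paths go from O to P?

O→S→P

1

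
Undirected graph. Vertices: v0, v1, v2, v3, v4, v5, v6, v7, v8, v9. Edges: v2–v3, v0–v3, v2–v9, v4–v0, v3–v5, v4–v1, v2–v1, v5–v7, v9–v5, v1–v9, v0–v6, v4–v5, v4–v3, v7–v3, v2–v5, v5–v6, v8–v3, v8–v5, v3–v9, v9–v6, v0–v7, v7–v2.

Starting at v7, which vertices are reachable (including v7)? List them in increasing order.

v0, v1, v2, v3, v4, v5, v6, v7, v8, v9

Start at v7.
Its neighbours: v0, v2, v3, v5.
Then their neighbours: v1, v4, v6, v8, v9.
Every vertex is now reached.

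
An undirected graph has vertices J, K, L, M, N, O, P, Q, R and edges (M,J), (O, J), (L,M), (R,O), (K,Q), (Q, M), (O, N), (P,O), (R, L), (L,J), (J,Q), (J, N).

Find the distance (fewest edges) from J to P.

Distance 0: J.
Distance 1: L, M, N, O, Q.
Distance 2: K, P, R — contains P.

2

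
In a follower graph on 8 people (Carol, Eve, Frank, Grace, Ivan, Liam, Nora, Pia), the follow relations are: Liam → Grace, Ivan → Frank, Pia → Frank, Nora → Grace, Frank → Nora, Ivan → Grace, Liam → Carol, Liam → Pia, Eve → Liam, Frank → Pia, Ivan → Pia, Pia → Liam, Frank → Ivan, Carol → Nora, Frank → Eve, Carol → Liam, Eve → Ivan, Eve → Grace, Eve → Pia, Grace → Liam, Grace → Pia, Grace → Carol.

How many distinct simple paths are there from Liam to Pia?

3

Liam→Carol→Nora→Grace→Pia
Liam→Grace→Pia
Liam→Pia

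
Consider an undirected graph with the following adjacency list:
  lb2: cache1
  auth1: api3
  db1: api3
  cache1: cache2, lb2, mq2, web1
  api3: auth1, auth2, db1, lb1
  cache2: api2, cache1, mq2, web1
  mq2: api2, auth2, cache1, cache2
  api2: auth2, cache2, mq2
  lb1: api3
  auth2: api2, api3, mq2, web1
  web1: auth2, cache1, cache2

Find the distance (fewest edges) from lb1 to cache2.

Distance 0: lb1.
Distance 1: api3.
Distance 2: auth1, auth2, db1.
Distance 3: api2, mq2, web1.
Distance 4: cache1, cache2 — contains cache2.

4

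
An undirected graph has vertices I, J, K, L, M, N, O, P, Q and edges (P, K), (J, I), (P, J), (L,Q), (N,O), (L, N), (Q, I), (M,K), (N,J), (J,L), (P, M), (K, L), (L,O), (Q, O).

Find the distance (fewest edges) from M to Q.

Distance 0: M.
Distance 1: K, P.
Distance 2: J, L.
Distance 3: I, N, O, Q — contains Q.

3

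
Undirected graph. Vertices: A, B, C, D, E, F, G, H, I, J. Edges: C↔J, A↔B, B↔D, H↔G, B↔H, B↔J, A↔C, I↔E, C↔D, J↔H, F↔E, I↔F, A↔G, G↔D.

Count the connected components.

2

From A: component {A, B, C, D, G, H, J}.
From E: component {E, F, I}.
That's 2 components.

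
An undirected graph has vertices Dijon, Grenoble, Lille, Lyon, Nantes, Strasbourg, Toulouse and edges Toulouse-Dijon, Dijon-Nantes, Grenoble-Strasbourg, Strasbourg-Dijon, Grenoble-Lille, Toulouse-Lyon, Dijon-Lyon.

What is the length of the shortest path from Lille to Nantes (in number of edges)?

4

Distance 0: Lille.
Distance 1: Grenoble.
Distance 2: Strasbourg.
Distance 3: Dijon.
Distance 4: Lyon, Nantes, Toulouse — contains Nantes.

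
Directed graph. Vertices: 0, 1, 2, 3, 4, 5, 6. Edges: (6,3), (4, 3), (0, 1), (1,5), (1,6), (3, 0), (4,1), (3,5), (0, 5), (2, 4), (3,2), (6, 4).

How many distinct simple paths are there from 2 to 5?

6

2→4→1→5
2→4→1→6→3→0→5
2→4→1→6→3→5
2→4→3→0→1→5
2→4→3→0→5
2→4→3→5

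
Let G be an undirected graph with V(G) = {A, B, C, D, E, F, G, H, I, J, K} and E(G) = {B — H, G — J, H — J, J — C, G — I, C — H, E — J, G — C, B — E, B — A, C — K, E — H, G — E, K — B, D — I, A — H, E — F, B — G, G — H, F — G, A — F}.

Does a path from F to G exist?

Explore from F.
Distance 1: reach A, E, G.
Found G.

Yes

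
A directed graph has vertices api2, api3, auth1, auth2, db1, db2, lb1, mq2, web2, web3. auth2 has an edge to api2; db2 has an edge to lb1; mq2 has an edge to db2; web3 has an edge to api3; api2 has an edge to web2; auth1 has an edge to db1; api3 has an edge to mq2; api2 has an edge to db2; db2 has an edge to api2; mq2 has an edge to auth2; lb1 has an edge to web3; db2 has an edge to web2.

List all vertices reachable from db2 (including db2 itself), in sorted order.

Start at db2.
Its neighbours: api2, lb1, web2.
Then their neighbours: web3.
Then next layer: api3.
Then next layer: mq2.
Then next layer: auth2.
Nothing further is reachable.

api2, api3, auth2, db2, lb1, mq2, web2, web3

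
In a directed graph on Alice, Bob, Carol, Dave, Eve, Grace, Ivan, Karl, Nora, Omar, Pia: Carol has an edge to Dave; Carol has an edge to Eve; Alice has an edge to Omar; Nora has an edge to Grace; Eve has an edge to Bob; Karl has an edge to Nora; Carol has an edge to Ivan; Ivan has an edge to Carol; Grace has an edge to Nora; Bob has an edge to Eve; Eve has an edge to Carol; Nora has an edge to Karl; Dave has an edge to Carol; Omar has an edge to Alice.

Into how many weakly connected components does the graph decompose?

4

From Alice: component {Alice, Omar}.
From Bob: component {Bob, Carol, Dave, Eve, Ivan}.
From Grace: component {Grace, Karl, Nora}.
From Pia: component {Pia}.
That's 4 components.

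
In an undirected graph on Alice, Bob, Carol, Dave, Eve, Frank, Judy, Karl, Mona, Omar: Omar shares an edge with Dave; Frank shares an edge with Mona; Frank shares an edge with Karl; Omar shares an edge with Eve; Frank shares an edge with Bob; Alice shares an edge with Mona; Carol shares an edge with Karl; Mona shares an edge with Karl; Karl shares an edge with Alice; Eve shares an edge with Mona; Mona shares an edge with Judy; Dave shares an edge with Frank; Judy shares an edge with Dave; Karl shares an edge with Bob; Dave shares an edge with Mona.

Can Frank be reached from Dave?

Explore from Dave.
Distance 1: reach Frank, Judy, Mona, Omar.
Found Frank.

Yes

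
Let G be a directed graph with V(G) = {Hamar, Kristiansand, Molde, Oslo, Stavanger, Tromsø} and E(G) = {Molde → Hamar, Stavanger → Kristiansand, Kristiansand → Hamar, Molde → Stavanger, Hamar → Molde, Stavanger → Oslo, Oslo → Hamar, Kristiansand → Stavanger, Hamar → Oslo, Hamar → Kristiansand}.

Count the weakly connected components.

From Hamar: component {Hamar, Kristiansand, Molde, Oslo, Stavanger}.
From Tromsø: component {Tromsø}.
That's 2 components.

2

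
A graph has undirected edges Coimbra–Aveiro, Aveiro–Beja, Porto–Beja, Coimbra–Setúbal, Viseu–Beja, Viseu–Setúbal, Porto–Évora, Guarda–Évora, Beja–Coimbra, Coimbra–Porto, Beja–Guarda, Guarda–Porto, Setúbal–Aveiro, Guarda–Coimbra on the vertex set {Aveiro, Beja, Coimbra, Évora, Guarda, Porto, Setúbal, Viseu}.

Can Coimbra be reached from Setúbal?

Yes

Explore from Setúbal.
Distance 1: reach Aveiro, Coimbra, Viseu.
Found Coimbra.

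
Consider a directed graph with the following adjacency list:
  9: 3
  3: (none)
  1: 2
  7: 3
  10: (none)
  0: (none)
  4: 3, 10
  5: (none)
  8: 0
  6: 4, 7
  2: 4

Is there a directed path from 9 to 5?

Explore from 9.
Distance 1: reach 3.
The search from 9 is exhausted; no directed path reaches 5.

No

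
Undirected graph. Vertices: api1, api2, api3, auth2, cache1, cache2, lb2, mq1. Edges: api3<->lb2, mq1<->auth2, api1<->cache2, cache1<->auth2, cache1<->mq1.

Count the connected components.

4

From api1: component {api1, cache2}.
From api2: component {api2}.
From api3: component {api3, lb2}.
From auth2: component {auth2, cache1, mq1}.
That's 4 components.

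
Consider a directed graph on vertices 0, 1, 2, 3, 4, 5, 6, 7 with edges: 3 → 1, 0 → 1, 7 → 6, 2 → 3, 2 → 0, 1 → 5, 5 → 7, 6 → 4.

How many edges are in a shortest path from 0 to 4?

Distance 0: 0.
Distance 1: 1.
Distance 2: 5.
Distance 3: 7.
Distance 4: 6.
Distance 5: 4 — contains 4.

5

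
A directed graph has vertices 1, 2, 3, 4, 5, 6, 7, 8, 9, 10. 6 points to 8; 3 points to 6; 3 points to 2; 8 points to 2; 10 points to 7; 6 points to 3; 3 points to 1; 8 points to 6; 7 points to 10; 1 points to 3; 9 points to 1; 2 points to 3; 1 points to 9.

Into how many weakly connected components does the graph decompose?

From 1: component {1, 2, 3, 6, 8, 9}.
From 4: component {4}.
From 5: component {5}.
From 7: component {7, 10}.
That's 4 components.

4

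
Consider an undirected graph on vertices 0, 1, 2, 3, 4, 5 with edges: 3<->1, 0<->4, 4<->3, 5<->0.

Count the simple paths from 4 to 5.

1

4–0–5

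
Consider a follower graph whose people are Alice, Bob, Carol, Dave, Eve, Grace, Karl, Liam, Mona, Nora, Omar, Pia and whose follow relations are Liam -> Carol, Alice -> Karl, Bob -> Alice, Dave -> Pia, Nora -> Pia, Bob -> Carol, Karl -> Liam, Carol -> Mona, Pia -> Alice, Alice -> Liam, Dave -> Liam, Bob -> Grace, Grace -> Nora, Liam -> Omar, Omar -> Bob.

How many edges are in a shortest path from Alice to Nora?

Distance 0: Alice.
Distance 1: Karl, Liam.
Distance 2: Carol, Omar.
Distance 3: Bob, Mona.
Distance 4: Grace.
Distance 5: Nora — contains Nora.

5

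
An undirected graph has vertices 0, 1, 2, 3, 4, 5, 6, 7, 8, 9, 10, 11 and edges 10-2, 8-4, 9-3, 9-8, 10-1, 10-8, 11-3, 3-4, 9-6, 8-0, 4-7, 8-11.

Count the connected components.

From 0: component {0, 1, 2, 3, 4, 6, 7, 8, 9, 10, 11}.
From 5: component {5}.
That's 2 components.

2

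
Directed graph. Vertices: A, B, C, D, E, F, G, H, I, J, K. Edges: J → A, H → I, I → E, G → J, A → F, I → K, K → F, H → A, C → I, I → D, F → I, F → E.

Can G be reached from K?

No

Explore from K.
Distance 1: reach F.
Distance 2: reach E, I.
Distance 3: reach D.
The search from K is exhausted; no directed path reaches G.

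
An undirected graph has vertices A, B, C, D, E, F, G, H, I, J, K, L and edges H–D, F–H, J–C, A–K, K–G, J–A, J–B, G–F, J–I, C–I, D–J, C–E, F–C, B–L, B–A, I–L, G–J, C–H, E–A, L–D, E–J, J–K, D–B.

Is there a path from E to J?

Explore from E.
Distance 1: reach A, C, J.
Found J.

Yes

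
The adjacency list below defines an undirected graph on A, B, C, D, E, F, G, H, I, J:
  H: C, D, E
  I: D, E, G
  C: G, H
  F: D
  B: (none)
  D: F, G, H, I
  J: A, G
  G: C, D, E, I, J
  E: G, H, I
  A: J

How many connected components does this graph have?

From A: component {A, C, D, E, F, G, H, I, J}.
From B: component {B}.
That's 2 components.

2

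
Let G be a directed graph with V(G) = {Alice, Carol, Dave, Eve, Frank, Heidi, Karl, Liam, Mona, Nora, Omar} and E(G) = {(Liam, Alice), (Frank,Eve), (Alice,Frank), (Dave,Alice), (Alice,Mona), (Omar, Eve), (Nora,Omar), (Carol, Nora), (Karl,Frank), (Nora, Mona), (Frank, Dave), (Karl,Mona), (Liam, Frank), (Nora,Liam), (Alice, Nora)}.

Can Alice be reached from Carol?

Explore from Carol.
Distance 1: reach Nora.
Distance 2: reach Liam, Mona, Omar.
Distance 3: reach Alice, Eve, Frank.
Found Alice.

Yes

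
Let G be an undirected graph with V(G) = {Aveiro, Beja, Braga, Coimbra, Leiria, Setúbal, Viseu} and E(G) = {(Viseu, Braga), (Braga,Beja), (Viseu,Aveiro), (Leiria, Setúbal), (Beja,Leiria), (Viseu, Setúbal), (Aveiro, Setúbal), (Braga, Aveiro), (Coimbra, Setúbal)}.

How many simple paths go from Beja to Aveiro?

Beja–Braga–Aveiro
Beja–Braga–Viseu–Aveiro
Beja–Braga–Viseu–Setúbal–Aveiro
Beja–Leiria–Setúbal–Aveiro
Beja–Leiria–Setúbal–Viseu–Aveiro
Beja–Leiria–Setúbal–Viseu–Braga–Aveiro

6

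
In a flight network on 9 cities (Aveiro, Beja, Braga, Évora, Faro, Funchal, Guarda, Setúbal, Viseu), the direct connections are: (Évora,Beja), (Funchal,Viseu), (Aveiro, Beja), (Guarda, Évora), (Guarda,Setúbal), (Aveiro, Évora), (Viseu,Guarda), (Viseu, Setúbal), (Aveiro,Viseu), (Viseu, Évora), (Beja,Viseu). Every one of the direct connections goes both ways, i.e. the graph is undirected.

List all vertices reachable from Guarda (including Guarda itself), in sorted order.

Aveiro, Beja, Évora, Funchal, Guarda, Setúbal, Viseu

Start at Guarda.
Its neighbours: Évora, Setúbal, Viseu.
Then their neighbours: Aveiro, Beja, Funchal.
Nothing further is reachable.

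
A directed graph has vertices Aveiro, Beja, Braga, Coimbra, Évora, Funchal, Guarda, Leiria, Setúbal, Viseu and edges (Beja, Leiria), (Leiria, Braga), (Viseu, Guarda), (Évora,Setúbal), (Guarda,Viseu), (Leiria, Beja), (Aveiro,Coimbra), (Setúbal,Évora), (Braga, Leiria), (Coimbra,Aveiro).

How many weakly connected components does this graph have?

5

From Aveiro: component {Aveiro, Coimbra}.
From Beja: component {Beja, Braga, Leiria}.
From Évora: component {Évora, Setúbal}.
From Funchal: component {Funchal}.
From Guarda: component {Guarda, Viseu}.
That's 5 components.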